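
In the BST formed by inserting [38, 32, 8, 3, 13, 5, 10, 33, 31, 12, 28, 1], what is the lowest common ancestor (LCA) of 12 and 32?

Tree insertion order: [38, 32, 8, 3, 13, 5, 10, 33, 31, 12, 28, 1]
Tree (level-order array): [38, 32, None, 8, 33, 3, 13, None, None, 1, 5, 10, 31, None, None, None, None, None, 12, 28]
In a BST, the LCA of p=12, q=32 is the first node v on the
root-to-leaf path with p <= v <= q (go left if both < v, right if both > v).
Walk from root:
  at 38: both 12 and 32 < 38, go left
  at 32: 12 <= 32 <= 32, this is the LCA
LCA = 32


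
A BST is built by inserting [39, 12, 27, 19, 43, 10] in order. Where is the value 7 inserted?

Starting tree (level order): [39, 12, 43, 10, 27, None, None, None, None, 19]
Insertion path: 39 -> 12 -> 10
Result: insert 7 as left child of 10
Final tree (level order): [39, 12, 43, 10, 27, None, None, 7, None, 19]


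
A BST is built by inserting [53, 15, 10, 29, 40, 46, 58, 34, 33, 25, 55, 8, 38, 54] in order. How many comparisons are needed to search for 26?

Search path for 26: 53 -> 15 -> 29 -> 25
Found: False
Comparisons: 4


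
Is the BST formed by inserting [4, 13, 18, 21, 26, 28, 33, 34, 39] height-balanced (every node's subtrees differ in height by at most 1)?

Tree (level-order array): [4, None, 13, None, 18, None, 21, None, 26, None, 28, None, 33, None, 34, None, 39]
Definition: a tree is height-balanced if, at every node, |h(left) - h(right)| <= 1 (empty subtree has height -1).
Bottom-up per-node check:
  node 39: h_left=-1, h_right=-1, diff=0 [OK], height=0
  node 34: h_left=-1, h_right=0, diff=1 [OK], height=1
  node 33: h_left=-1, h_right=1, diff=2 [FAIL (|-1-1|=2 > 1)], height=2
  node 28: h_left=-1, h_right=2, diff=3 [FAIL (|-1-2|=3 > 1)], height=3
  node 26: h_left=-1, h_right=3, diff=4 [FAIL (|-1-3|=4 > 1)], height=4
  node 21: h_left=-1, h_right=4, diff=5 [FAIL (|-1-4|=5 > 1)], height=5
  node 18: h_left=-1, h_right=5, diff=6 [FAIL (|-1-5|=6 > 1)], height=6
  node 13: h_left=-1, h_right=6, diff=7 [FAIL (|-1-6|=7 > 1)], height=7
  node 4: h_left=-1, h_right=7, diff=8 [FAIL (|-1-7|=8 > 1)], height=8
Node 33 violates the condition: |-1 - 1| = 2 > 1.
Result: Not balanced


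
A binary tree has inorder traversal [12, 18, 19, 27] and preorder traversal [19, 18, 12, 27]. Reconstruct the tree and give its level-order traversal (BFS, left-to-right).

Inorder:  [12, 18, 19, 27]
Preorder: [19, 18, 12, 27]
Algorithm: preorder visits root first, so consume preorder in order;
for each root, split the current inorder slice at that value into
left-subtree inorder and right-subtree inorder, then recurse.
Recursive splits:
  root=19; inorder splits into left=[12, 18], right=[27]
  root=18; inorder splits into left=[12], right=[]
  root=12; inorder splits into left=[], right=[]
  root=27; inorder splits into left=[], right=[]
Reconstructed level-order: [19, 18, 27, 12]


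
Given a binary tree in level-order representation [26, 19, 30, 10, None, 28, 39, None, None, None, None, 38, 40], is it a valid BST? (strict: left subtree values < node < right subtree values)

Level-order array: [26, 19, 30, 10, None, 28, 39, None, None, None, None, 38, 40]
Validate using subtree bounds (lo, hi): at each node, require lo < value < hi,
then recurse left with hi=value and right with lo=value.
Preorder trace (stopping at first violation):
  at node 26 with bounds (-inf, +inf): OK
  at node 19 with bounds (-inf, 26): OK
  at node 10 with bounds (-inf, 19): OK
  at node 30 with bounds (26, +inf): OK
  at node 28 with bounds (26, 30): OK
  at node 39 with bounds (30, +inf): OK
  at node 38 with bounds (30, 39): OK
  at node 40 with bounds (39, +inf): OK
No violation found at any node.
Result: Valid BST


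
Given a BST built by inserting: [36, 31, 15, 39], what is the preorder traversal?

Tree insertion order: [36, 31, 15, 39]
Tree (level-order array): [36, 31, 39, 15]
Preorder traversal: [36, 31, 15, 39]


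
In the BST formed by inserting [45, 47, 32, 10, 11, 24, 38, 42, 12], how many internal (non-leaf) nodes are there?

Tree built from: [45, 47, 32, 10, 11, 24, 38, 42, 12]
Tree (level-order array): [45, 32, 47, 10, 38, None, None, None, 11, None, 42, None, 24, None, None, 12]
Rule: An internal node has at least one child.
Per-node child counts:
  node 45: 2 child(ren)
  node 32: 2 child(ren)
  node 10: 1 child(ren)
  node 11: 1 child(ren)
  node 24: 1 child(ren)
  node 12: 0 child(ren)
  node 38: 1 child(ren)
  node 42: 0 child(ren)
  node 47: 0 child(ren)
Matching nodes: [45, 32, 10, 11, 24, 38]
Count of internal (non-leaf) nodes: 6


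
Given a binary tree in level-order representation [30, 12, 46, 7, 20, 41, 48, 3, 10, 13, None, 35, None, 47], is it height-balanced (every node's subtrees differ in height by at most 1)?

Tree (level-order array): [30, 12, 46, 7, 20, 41, 48, 3, 10, 13, None, 35, None, 47]
Definition: a tree is height-balanced if, at every node, |h(left) - h(right)| <= 1 (empty subtree has height -1).
Bottom-up per-node check:
  node 3: h_left=-1, h_right=-1, diff=0 [OK], height=0
  node 10: h_left=-1, h_right=-1, diff=0 [OK], height=0
  node 7: h_left=0, h_right=0, diff=0 [OK], height=1
  node 13: h_left=-1, h_right=-1, diff=0 [OK], height=0
  node 20: h_left=0, h_right=-1, diff=1 [OK], height=1
  node 12: h_left=1, h_right=1, diff=0 [OK], height=2
  node 35: h_left=-1, h_right=-1, diff=0 [OK], height=0
  node 41: h_left=0, h_right=-1, diff=1 [OK], height=1
  node 47: h_left=-1, h_right=-1, diff=0 [OK], height=0
  node 48: h_left=0, h_right=-1, diff=1 [OK], height=1
  node 46: h_left=1, h_right=1, diff=0 [OK], height=2
  node 30: h_left=2, h_right=2, diff=0 [OK], height=3
All nodes satisfy the balance condition.
Result: Balanced


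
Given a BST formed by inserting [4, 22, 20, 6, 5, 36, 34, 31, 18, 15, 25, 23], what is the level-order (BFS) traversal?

Tree insertion order: [4, 22, 20, 6, 5, 36, 34, 31, 18, 15, 25, 23]
Tree (level-order array): [4, None, 22, 20, 36, 6, None, 34, None, 5, 18, 31, None, None, None, 15, None, 25, None, None, None, 23]
BFS from the root, enqueuing left then right child of each popped node:
  queue [4] -> pop 4, enqueue [22], visited so far: [4]
  queue [22] -> pop 22, enqueue [20, 36], visited so far: [4, 22]
  queue [20, 36] -> pop 20, enqueue [6], visited so far: [4, 22, 20]
  queue [36, 6] -> pop 36, enqueue [34], visited so far: [4, 22, 20, 36]
  queue [6, 34] -> pop 6, enqueue [5, 18], visited so far: [4, 22, 20, 36, 6]
  queue [34, 5, 18] -> pop 34, enqueue [31], visited so far: [4, 22, 20, 36, 6, 34]
  queue [5, 18, 31] -> pop 5, enqueue [none], visited so far: [4, 22, 20, 36, 6, 34, 5]
  queue [18, 31] -> pop 18, enqueue [15], visited so far: [4, 22, 20, 36, 6, 34, 5, 18]
  queue [31, 15] -> pop 31, enqueue [25], visited so far: [4, 22, 20, 36, 6, 34, 5, 18, 31]
  queue [15, 25] -> pop 15, enqueue [none], visited so far: [4, 22, 20, 36, 6, 34, 5, 18, 31, 15]
  queue [25] -> pop 25, enqueue [23], visited so far: [4, 22, 20, 36, 6, 34, 5, 18, 31, 15, 25]
  queue [23] -> pop 23, enqueue [none], visited so far: [4, 22, 20, 36, 6, 34, 5, 18, 31, 15, 25, 23]
Result: [4, 22, 20, 36, 6, 34, 5, 18, 31, 15, 25, 23]


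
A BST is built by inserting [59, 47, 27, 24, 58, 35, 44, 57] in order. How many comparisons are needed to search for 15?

Search path for 15: 59 -> 47 -> 27 -> 24
Found: False
Comparisons: 4


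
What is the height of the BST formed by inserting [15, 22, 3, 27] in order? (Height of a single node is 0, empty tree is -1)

Insertion order: [15, 22, 3, 27]
Tree (level-order array): [15, 3, 22, None, None, None, 27]
Compute height bottom-up (empty subtree = -1):
  height(3) = 1 + max(-1, -1) = 0
  height(27) = 1 + max(-1, -1) = 0
  height(22) = 1 + max(-1, 0) = 1
  height(15) = 1 + max(0, 1) = 2
Height = 2


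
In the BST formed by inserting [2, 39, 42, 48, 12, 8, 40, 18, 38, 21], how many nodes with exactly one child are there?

Tree built from: [2, 39, 42, 48, 12, 8, 40, 18, 38, 21]
Tree (level-order array): [2, None, 39, 12, 42, 8, 18, 40, 48, None, None, None, 38, None, None, None, None, 21]
Rule: These are nodes with exactly 1 non-null child.
Per-node child counts:
  node 2: 1 child(ren)
  node 39: 2 child(ren)
  node 12: 2 child(ren)
  node 8: 0 child(ren)
  node 18: 1 child(ren)
  node 38: 1 child(ren)
  node 21: 0 child(ren)
  node 42: 2 child(ren)
  node 40: 0 child(ren)
  node 48: 0 child(ren)
Matching nodes: [2, 18, 38]
Count of nodes with exactly one child: 3


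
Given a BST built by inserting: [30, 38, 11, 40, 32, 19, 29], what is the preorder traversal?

Tree insertion order: [30, 38, 11, 40, 32, 19, 29]
Tree (level-order array): [30, 11, 38, None, 19, 32, 40, None, 29]
Preorder traversal: [30, 11, 19, 29, 38, 32, 40]


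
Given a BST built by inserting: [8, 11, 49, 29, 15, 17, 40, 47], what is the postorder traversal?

Tree insertion order: [8, 11, 49, 29, 15, 17, 40, 47]
Tree (level-order array): [8, None, 11, None, 49, 29, None, 15, 40, None, 17, None, 47]
Postorder traversal: [17, 15, 47, 40, 29, 49, 11, 8]


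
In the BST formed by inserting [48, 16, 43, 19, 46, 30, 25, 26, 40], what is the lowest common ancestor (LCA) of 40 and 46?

Tree insertion order: [48, 16, 43, 19, 46, 30, 25, 26, 40]
Tree (level-order array): [48, 16, None, None, 43, 19, 46, None, 30, None, None, 25, 40, None, 26]
In a BST, the LCA of p=40, q=46 is the first node v on the
root-to-leaf path with p <= v <= q (go left if both < v, right if both > v).
Walk from root:
  at 48: both 40 and 46 < 48, go left
  at 16: both 40 and 46 > 16, go right
  at 43: 40 <= 43 <= 46, this is the LCA
LCA = 43


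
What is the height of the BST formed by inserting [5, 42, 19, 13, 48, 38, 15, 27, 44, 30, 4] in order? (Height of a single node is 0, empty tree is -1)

Insertion order: [5, 42, 19, 13, 48, 38, 15, 27, 44, 30, 4]
Tree (level-order array): [5, 4, 42, None, None, 19, 48, 13, 38, 44, None, None, 15, 27, None, None, None, None, None, None, 30]
Compute height bottom-up (empty subtree = -1):
  height(4) = 1 + max(-1, -1) = 0
  height(15) = 1 + max(-1, -1) = 0
  height(13) = 1 + max(-1, 0) = 1
  height(30) = 1 + max(-1, -1) = 0
  height(27) = 1 + max(-1, 0) = 1
  height(38) = 1 + max(1, -1) = 2
  height(19) = 1 + max(1, 2) = 3
  height(44) = 1 + max(-1, -1) = 0
  height(48) = 1 + max(0, -1) = 1
  height(42) = 1 + max(3, 1) = 4
  height(5) = 1 + max(0, 4) = 5
Height = 5


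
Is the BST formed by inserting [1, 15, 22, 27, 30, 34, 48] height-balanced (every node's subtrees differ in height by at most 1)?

Tree (level-order array): [1, None, 15, None, 22, None, 27, None, 30, None, 34, None, 48]
Definition: a tree is height-balanced if, at every node, |h(left) - h(right)| <= 1 (empty subtree has height -1).
Bottom-up per-node check:
  node 48: h_left=-1, h_right=-1, diff=0 [OK], height=0
  node 34: h_left=-1, h_right=0, diff=1 [OK], height=1
  node 30: h_left=-1, h_right=1, diff=2 [FAIL (|-1-1|=2 > 1)], height=2
  node 27: h_left=-1, h_right=2, diff=3 [FAIL (|-1-2|=3 > 1)], height=3
  node 22: h_left=-1, h_right=3, diff=4 [FAIL (|-1-3|=4 > 1)], height=4
  node 15: h_left=-1, h_right=4, diff=5 [FAIL (|-1-4|=5 > 1)], height=5
  node 1: h_left=-1, h_right=5, diff=6 [FAIL (|-1-5|=6 > 1)], height=6
Node 30 violates the condition: |-1 - 1| = 2 > 1.
Result: Not balanced


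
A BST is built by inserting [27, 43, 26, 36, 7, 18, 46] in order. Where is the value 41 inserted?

Starting tree (level order): [27, 26, 43, 7, None, 36, 46, None, 18]
Insertion path: 27 -> 43 -> 36
Result: insert 41 as right child of 36
Final tree (level order): [27, 26, 43, 7, None, 36, 46, None, 18, None, 41]


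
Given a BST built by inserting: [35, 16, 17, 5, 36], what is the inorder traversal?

Tree insertion order: [35, 16, 17, 5, 36]
Tree (level-order array): [35, 16, 36, 5, 17]
Inorder traversal: [5, 16, 17, 35, 36]


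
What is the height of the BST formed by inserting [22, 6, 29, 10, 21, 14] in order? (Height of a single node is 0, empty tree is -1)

Insertion order: [22, 6, 29, 10, 21, 14]
Tree (level-order array): [22, 6, 29, None, 10, None, None, None, 21, 14]
Compute height bottom-up (empty subtree = -1):
  height(14) = 1 + max(-1, -1) = 0
  height(21) = 1 + max(0, -1) = 1
  height(10) = 1 + max(-1, 1) = 2
  height(6) = 1 + max(-1, 2) = 3
  height(29) = 1 + max(-1, -1) = 0
  height(22) = 1 + max(3, 0) = 4
Height = 4


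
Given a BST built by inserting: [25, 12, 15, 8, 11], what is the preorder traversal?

Tree insertion order: [25, 12, 15, 8, 11]
Tree (level-order array): [25, 12, None, 8, 15, None, 11]
Preorder traversal: [25, 12, 8, 11, 15]


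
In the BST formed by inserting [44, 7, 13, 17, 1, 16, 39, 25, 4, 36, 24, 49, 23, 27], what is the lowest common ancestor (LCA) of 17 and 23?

Tree insertion order: [44, 7, 13, 17, 1, 16, 39, 25, 4, 36, 24, 49, 23, 27]
Tree (level-order array): [44, 7, 49, 1, 13, None, None, None, 4, None, 17, None, None, 16, 39, None, None, 25, None, 24, 36, 23, None, 27]
In a BST, the LCA of p=17, q=23 is the first node v on the
root-to-leaf path with p <= v <= q (go left if both < v, right if both > v).
Walk from root:
  at 44: both 17 and 23 < 44, go left
  at 7: both 17 and 23 > 7, go right
  at 13: both 17 and 23 > 13, go right
  at 17: 17 <= 17 <= 23, this is the LCA
LCA = 17


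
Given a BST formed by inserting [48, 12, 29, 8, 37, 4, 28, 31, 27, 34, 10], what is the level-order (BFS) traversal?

Tree insertion order: [48, 12, 29, 8, 37, 4, 28, 31, 27, 34, 10]
Tree (level-order array): [48, 12, None, 8, 29, 4, 10, 28, 37, None, None, None, None, 27, None, 31, None, None, None, None, 34]
BFS from the root, enqueuing left then right child of each popped node:
  queue [48] -> pop 48, enqueue [12], visited so far: [48]
  queue [12] -> pop 12, enqueue [8, 29], visited so far: [48, 12]
  queue [8, 29] -> pop 8, enqueue [4, 10], visited so far: [48, 12, 8]
  queue [29, 4, 10] -> pop 29, enqueue [28, 37], visited so far: [48, 12, 8, 29]
  queue [4, 10, 28, 37] -> pop 4, enqueue [none], visited so far: [48, 12, 8, 29, 4]
  queue [10, 28, 37] -> pop 10, enqueue [none], visited so far: [48, 12, 8, 29, 4, 10]
  queue [28, 37] -> pop 28, enqueue [27], visited so far: [48, 12, 8, 29, 4, 10, 28]
  queue [37, 27] -> pop 37, enqueue [31], visited so far: [48, 12, 8, 29, 4, 10, 28, 37]
  queue [27, 31] -> pop 27, enqueue [none], visited so far: [48, 12, 8, 29, 4, 10, 28, 37, 27]
  queue [31] -> pop 31, enqueue [34], visited so far: [48, 12, 8, 29, 4, 10, 28, 37, 27, 31]
  queue [34] -> pop 34, enqueue [none], visited so far: [48, 12, 8, 29, 4, 10, 28, 37, 27, 31, 34]
Result: [48, 12, 8, 29, 4, 10, 28, 37, 27, 31, 34]


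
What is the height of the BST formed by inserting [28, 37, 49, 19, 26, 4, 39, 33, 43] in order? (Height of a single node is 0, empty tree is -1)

Insertion order: [28, 37, 49, 19, 26, 4, 39, 33, 43]
Tree (level-order array): [28, 19, 37, 4, 26, 33, 49, None, None, None, None, None, None, 39, None, None, 43]
Compute height bottom-up (empty subtree = -1):
  height(4) = 1 + max(-1, -1) = 0
  height(26) = 1 + max(-1, -1) = 0
  height(19) = 1 + max(0, 0) = 1
  height(33) = 1 + max(-1, -1) = 0
  height(43) = 1 + max(-1, -1) = 0
  height(39) = 1 + max(-1, 0) = 1
  height(49) = 1 + max(1, -1) = 2
  height(37) = 1 + max(0, 2) = 3
  height(28) = 1 + max(1, 3) = 4
Height = 4


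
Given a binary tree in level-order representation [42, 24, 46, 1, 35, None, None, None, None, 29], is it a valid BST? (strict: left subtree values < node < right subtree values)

Level-order array: [42, 24, 46, 1, 35, None, None, None, None, 29]
Validate using subtree bounds (lo, hi): at each node, require lo < value < hi,
then recurse left with hi=value and right with lo=value.
Preorder trace (stopping at first violation):
  at node 42 with bounds (-inf, +inf): OK
  at node 24 with bounds (-inf, 42): OK
  at node 1 with bounds (-inf, 24): OK
  at node 35 with bounds (24, 42): OK
  at node 29 with bounds (24, 35): OK
  at node 46 with bounds (42, +inf): OK
No violation found at any node.
Result: Valid BST


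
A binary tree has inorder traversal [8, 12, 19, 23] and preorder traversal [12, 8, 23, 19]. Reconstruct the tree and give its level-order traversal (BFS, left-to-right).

Inorder:  [8, 12, 19, 23]
Preorder: [12, 8, 23, 19]
Algorithm: preorder visits root first, so consume preorder in order;
for each root, split the current inorder slice at that value into
left-subtree inorder and right-subtree inorder, then recurse.
Recursive splits:
  root=12; inorder splits into left=[8], right=[19, 23]
  root=8; inorder splits into left=[], right=[]
  root=23; inorder splits into left=[19], right=[]
  root=19; inorder splits into left=[], right=[]
Reconstructed level-order: [12, 8, 23, 19]


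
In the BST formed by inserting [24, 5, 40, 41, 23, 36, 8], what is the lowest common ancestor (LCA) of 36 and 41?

Tree insertion order: [24, 5, 40, 41, 23, 36, 8]
Tree (level-order array): [24, 5, 40, None, 23, 36, 41, 8]
In a BST, the LCA of p=36, q=41 is the first node v on the
root-to-leaf path with p <= v <= q (go left if both < v, right if both > v).
Walk from root:
  at 24: both 36 and 41 > 24, go right
  at 40: 36 <= 40 <= 41, this is the LCA
LCA = 40


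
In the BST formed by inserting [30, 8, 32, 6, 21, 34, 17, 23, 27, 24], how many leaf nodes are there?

Tree built from: [30, 8, 32, 6, 21, 34, 17, 23, 27, 24]
Tree (level-order array): [30, 8, 32, 6, 21, None, 34, None, None, 17, 23, None, None, None, None, None, 27, 24]
Rule: A leaf has 0 children.
Per-node child counts:
  node 30: 2 child(ren)
  node 8: 2 child(ren)
  node 6: 0 child(ren)
  node 21: 2 child(ren)
  node 17: 0 child(ren)
  node 23: 1 child(ren)
  node 27: 1 child(ren)
  node 24: 0 child(ren)
  node 32: 1 child(ren)
  node 34: 0 child(ren)
Matching nodes: [6, 17, 24, 34]
Count of leaf nodes: 4


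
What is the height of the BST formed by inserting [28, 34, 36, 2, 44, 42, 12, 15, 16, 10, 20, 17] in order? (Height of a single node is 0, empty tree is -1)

Insertion order: [28, 34, 36, 2, 44, 42, 12, 15, 16, 10, 20, 17]
Tree (level-order array): [28, 2, 34, None, 12, None, 36, 10, 15, None, 44, None, None, None, 16, 42, None, None, 20, None, None, 17]
Compute height bottom-up (empty subtree = -1):
  height(10) = 1 + max(-1, -1) = 0
  height(17) = 1 + max(-1, -1) = 0
  height(20) = 1 + max(0, -1) = 1
  height(16) = 1 + max(-1, 1) = 2
  height(15) = 1 + max(-1, 2) = 3
  height(12) = 1 + max(0, 3) = 4
  height(2) = 1 + max(-1, 4) = 5
  height(42) = 1 + max(-1, -1) = 0
  height(44) = 1 + max(0, -1) = 1
  height(36) = 1 + max(-1, 1) = 2
  height(34) = 1 + max(-1, 2) = 3
  height(28) = 1 + max(5, 3) = 6
Height = 6


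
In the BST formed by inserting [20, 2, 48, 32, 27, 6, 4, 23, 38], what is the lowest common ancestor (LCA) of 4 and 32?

Tree insertion order: [20, 2, 48, 32, 27, 6, 4, 23, 38]
Tree (level-order array): [20, 2, 48, None, 6, 32, None, 4, None, 27, 38, None, None, 23]
In a BST, the LCA of p=4, q=32 is the first node v on the
root-to-leaf path with p <= v <= q (go left if both < v, right if both > v).
Walk from root:
  at 20: 4 <= 20 <= 32, this is the LCA
LCA = 20


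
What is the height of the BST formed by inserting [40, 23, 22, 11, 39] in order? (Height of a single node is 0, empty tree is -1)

Insertion order: [40, 23, 22, 11, 39]
Tree (level-order array): [40, 23, None, 22, 39, 11]
Compute height bottom-up (empty subtree = -1):
  height(11) = 1 + max(-1, -1) = 0
  height(22) = 1 + max(0, -1) = 1
  height(39) = 1 + max(-1, -1) = 0
  height(23) = 1 + max(1, 0) = 2
  height(40) = 1 + max(2, -1) = 3
Height = 3


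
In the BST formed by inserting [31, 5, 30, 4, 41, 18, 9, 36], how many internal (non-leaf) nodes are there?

Tree built from: [31, 5, 30, 4, 41, 18, 9, 36]
Tree (level-order array): [31, 5, 41, 4, 30, 36, None, None, None, 18, None, None, None, 9]
Rule: An internal node has at least one child.
Per-node child counts:
  node 31: 2 child(ren)
  node 5: 2 child(ren)
  node 4: 0 child(ren)
  node 30: 1 child(ren)
  node 18: 1 child(ren)
  node 9: 0 child(ren)
  node 41: 1 child(ren)
  node 36: 0 child(ren)
Matching nodes: [31, 5, 30, 18, 41]
Count of internal (non-leaf) nodes: 5


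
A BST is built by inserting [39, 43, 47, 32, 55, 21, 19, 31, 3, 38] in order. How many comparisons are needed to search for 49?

Search path for 49: 39 -> 43 -> 47 -> 55
Found: False
Comparisons: 4


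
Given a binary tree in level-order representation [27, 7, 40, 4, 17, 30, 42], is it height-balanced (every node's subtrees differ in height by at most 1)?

Tree (level-order array): [27, 7, 40, 4, 17, 30, 42]
Definition: a tree is height-balanced if, at every node, |h(left) - h(right)| <= 1 (empty subtree has height -1).
Bottom-up per-node check:
  node 4: h_left=-1, h_right=-1, diff=0 [OK], height=0
  node 17: h_left=-1, h_right=-1, diff=0 [OK], height=0
  node 7: h_left=0, h_right=0, diff=0 [OK], height=1
  node 30: h_left=-1, h_right=-1, diff=0 [OK], height=0
  node 42: h_left=-1, h_right=-1, diff=0 [OK], height=0
  node 40: h_left=0, h_right=0, diff=0 [OK], height=1
  node 27: h_left=1, h_right=1, diff=0 [OK], height=2
All nodes satisfy the balance condition.
Result: Balanced


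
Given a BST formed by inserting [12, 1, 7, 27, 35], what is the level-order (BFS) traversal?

Tree insertion order: [12, 1, 7, 27, 35]
Tree (level-order array): [12, 1, 27, None, 7, None, 35]
BFS from the root, enqueuing left then right child of each popped node:
  queue [12] -> pop 12, enqueue [1, 27], visited so far: [12]
  queue [1, 27] -> pop 1, enqueue [7], visited so far: [12, 1]
  queue [27, 7] -> pop 27, enqueue [35], visited so far: [12, 1, 27]
  queue [7, 35] -> pop 7, enqueue [none], visited so far: [12, 1, 27, 7]
  queue [35] -> pop 35, enqueue [none], visited so far: [12, 1, 27, 7, 35]
Result: [12, 1, 27, 7, 35]


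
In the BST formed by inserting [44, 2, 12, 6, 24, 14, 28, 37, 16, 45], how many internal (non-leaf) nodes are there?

Tree built from: [44, 2, 12, 6, 24, 14, 28, 37, 16, 45]
Tree (level-order array): [44, 2, 45, None, 12, None, None, 6, 24, None, None, 14, 28, None, 16, None, 37]
Rule: An internal node has at least one child.
Per-node child counts:
  node 44: 2 child(ren)
  node 2: 1 child(ren)
  node 12: 2 child(ren)
  node 6: 0 child(ren)
  node 24: 2 child(ren)
  node 14: 1 child(ren)
  node 16: 0 child(ren)
  node 28: 1 child(ren)
  node 37: 0 child(ren)
  node 45: 0 child(ren)
Matching nodes: [44, 2, 12, 24, 14, 28]
Count of internal (non-leaf) nodes: 6


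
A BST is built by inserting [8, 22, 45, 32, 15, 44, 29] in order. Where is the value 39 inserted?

Starting tree (level order): [8, None, 22, 15, 45, None, None, 32, None, 29, 44]
Insertion path: 8 -> 22 -> 45 -> 32 -> 44
Result: insert 39 as left child of 44
Final tree (level order): [8, None, 22, 15, 45, None, None, 32, None, 29, 44, None, None, 39]


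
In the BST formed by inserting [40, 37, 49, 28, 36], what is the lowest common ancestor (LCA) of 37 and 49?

Tree insertion order: [40, 37, 49, 28, 36]
Tree (level-order array): [40, 37, 49, 28, None, None, None, None, 36]
In a BST, the LCA of p=37, q=49 is the first node v on the
root-to-leaf path with p <= v <= q (go left if both < v, right if both > v).
Walk from root:
  at 40: 37 <= 40 <= 49, this is the LCA
LCA = 40


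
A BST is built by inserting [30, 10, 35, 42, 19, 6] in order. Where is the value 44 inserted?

Starting tree (level order): [30, 10, 35, 6, 19, None, 42]
Insertion path: 30 -> 35 -> 42
Result: insert 44 as right child of 42
Final tree (level order): [30, 10, 35, 6, 19, None, 42, None, None, None, None, None, 44]


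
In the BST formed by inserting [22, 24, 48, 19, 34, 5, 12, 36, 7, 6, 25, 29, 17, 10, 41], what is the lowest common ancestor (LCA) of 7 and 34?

Tree insertion order: [22, 24, 48, 19, 34, 5, 12, 36, 7, 6, 25, 29, 17, 10, 41]
Tree (level-order array): [22, 19, 24, 5, None, None, 48, None, 12, 34, None, 7, 17, 25, 36, 6, 10, None, None, None, 29, None, 41]
In a BST, the LCA of p=7, q=34 is the first node v on the
root-to-leaf path with p <= v <= q (go left if both < v, right if both > v).
Walk from root:
  at 22: 7 <= 22 <= 34, this is the LCA
LCA = 22


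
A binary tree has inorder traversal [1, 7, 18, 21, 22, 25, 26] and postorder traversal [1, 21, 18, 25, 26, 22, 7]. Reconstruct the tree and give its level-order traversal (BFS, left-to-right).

Inorder:   [1, 7, 18, 21, 22, 25, 26]
Postorder: [1, 21, 18, 25, 26, 22, 7]
Algorithm: postorder visits root last, so walk postorder right-to-left;
each value is the root of the current inorder slice — split it at that
value, recurse on the right subtree first, then the left.
Recursive splits:
  root=7; inorder splits into left=[1], right=[18, 21, 22, 25, 26]
  root=22; inorder splits into left=[18, 21], right=[25, 26]
  root=26; inorder splits into left=[25], right=[]
  root=25; inorder splits into left=[], right=[]
  root=18; inorder splits into left=[], right=[21]
  root=21; inorder splits into left=[], right=[]
  root=1; inorder splits into left=[], right=[]
Reconstructed level-order: [7, 1, 22, 18, 26, 21, 25]


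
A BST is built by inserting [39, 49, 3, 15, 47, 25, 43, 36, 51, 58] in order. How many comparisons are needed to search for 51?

Search path for 51: 39 -> 49 -> 51
Found: True
Comparisons: 3


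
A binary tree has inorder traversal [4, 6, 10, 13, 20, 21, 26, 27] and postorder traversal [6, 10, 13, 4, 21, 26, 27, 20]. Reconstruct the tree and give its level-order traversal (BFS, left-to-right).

Inorder:   [4, 6, 10, 13, 20, 21, 26, 27]
Postorder: [6, 10, 13, 4, 21, 26, 27, 20]
Algorithm: postorder visits root last, so walk postorder right-to-left;
each value is the root of the current inorder slice — split it at that
value, recurse on the right subtree first, then the left.
Recursive splits:
  root=20; inorder splits into left=[4, 6, 10, 13], right=[21, 26, 27]
  root=27; inorder splits into left=[21, 26], right=[]
  root=26; inorder splits into left=[21], right=[]
  root=21; inorder splits into left=[], right=[]
  root=4; inorder splits into left=[], right=[6, 10, 13]
  root=13; inorder splits into left=[6, 10], right=[]
  root=10; inorder splits into left=[6], right=[]
  root=6; inorder splits into left=[], right=[]
Reconstructed level-order: [20, 4, 27, 13, 26, 10, 21, 6]


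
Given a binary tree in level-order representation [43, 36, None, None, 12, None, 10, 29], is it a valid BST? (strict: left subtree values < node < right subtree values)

Level-order array: [43, 36, None, None, 12, None, 10, 29]
Validate using subtree bounds (lo, hi): at each node, require lo < value < hi,
then recurse left with hi=value and right with lo=value.
Preorder trace (stopping at first violation):
  at node 43 with bounds (-inf, +inf): OK
  at node 36 with bounds (-inf, 43): OK
  at node 12 with bounds (36, 43): VIOLATION
Node 12 violates its bound: not (36 < 12 < 43).
Result: Not a valid BST


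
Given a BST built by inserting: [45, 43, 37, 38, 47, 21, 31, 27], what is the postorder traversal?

Tree insertion order: [45, 43, 37, 38, 47, 21, 31, 27]
Tree (level-order array): [45, 43, 47, 37, None, None, None, 21, 38, None, 31, None, None, 27]
Postorder traversal: [27, 31, 21, 38, 37, 43, 47, 45]


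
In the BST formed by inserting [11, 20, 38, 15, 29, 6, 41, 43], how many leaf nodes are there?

Tree built from: [11, 20, 38, 15, 29, 6, 41, 43]
Tree (level-order array): [11, 6, 20, None, None, 15, 38, None, None, 29, 41, None, None, None, 43]
Rule: A leaf has 0 children.
Per-node child counts:
  node 11: 2 child(ren)
  node 6: 0 child(ren)
  node 20: 2 child(ren)
  node 15: 0 child(ren)
  node 38: 2 child(ren)
  node 29: 0 child(ren)
  node 41: 1 child(ren)
  node 43: 0 child(ren)
Matching nodes: [6, 15, 29, 43]
Count of leaf nodes: 4


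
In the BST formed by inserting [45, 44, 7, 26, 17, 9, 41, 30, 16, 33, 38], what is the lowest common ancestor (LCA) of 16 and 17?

Tree insertion order: [45, 44, 7, 26, 17, 9, 41, 30, 16, 33, 38]
Tree (level-order array): [45, 44, None, 7, None, None, 26, 17, 41, 9, None, 30, None, None, 16, None, 33, None, None, None, 38]
In a BST, the LCA of p=16, q=17 is the first node v on the
root-to-leaf path with p <= v <= q (go left if both < v, right if both > v).
Walk from root:
  at 45: both 16 and 17 < 45, go left
  at 44: both 16 and 17 < 44, go left
  at 7: both 16 and 17 > 7, go right
  at 26: both 16 and 17 < 26, go left
  at 17: 16 <= 17 <= 17, this is the LCA
LCA = 17


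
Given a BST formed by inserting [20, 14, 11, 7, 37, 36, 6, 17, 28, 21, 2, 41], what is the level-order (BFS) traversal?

Tree insertion order: [20, 14, 11, 7, 37, 36, 6, 17, 28, 21, 2, 41]
Tree (level-order array): [20, 14, 37, 11, 17, 36, 41, 7, None, None, None, 28, None, None, None, 6, None, 21, None, 2]
BFS from the root, enqueuing left then right child of each popped node:
  queue [20] -> pop 20, enqueue [14, 37], visited so far: [20]
  queue [14, 37] -> pop 14, enqueue [11, 17], visited so far: [20, 14]
  queue [37, 11, 17] -> pop 37, enqueue [36, 41], visited so far: [20, 14, 37]
  queue [11, 17, 36, 41] -> pop 11, enqueue [7], visited so far: [20, 14, 37, 11]
  queue [17, 36, 41, 7] -> pop 17, enqueue [none], visited so far: [20, 14, 37, 11, 17]
  queue [36, 41, 7] -> pop 36, enqueue [28], visited so far: [20, 14, 37, 11, 17, 36]
  queue [41, 7, 28] -> pop 41, enqueue [none], visited so far: [20, 14, 37, 11, 17, 36, 41]
  queue [7, 28] -> pop 7, enqueue [6], visited so far: [20, 14, 37, 11, 17, 36, 41, 7]
  queue [28, 6] -> pop 28, enqueue [21], visited so far: [20, 14, 37, 11, 17, 36, 41, 7, 28]
  queue [6, 21] -> pop 6, enqueue [2], visited so far: [20, 14, 37, 11, 17, 36, 41, 7, 28, 6]
  queue [21, 2] -> pop 21, enqueue [none], visited so far: [20, 14, 37, 11, 17, 36, 41, 7, 28, 6, 21]
  queue [2] -> pop 2, enqueue [none], visited so far: [20, 14, 37, 11, 17, 36, 41, 7, 28, 6, 21, 2]
Result: [20, 14, 37, 11, 17, 36, 41, 7, 28, 6, 21, 2]


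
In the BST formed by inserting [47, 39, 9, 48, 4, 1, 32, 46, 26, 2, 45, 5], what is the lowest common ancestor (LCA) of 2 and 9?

Tree insertion order: [47, 39, 9, 48, 4, 1, 32, 46, 26, 2, 45, 5]
Tree (level-order array): [47, 39, 48, 9, 46, None, None, 4, 32, 45, None, 1, 5, 26, None, None, None, None, 2]
In a BST, the LCA of p=2, q=9 is the first node v on the
root-to-leaf path with p <= v <= q (go left if both < v, right if both > v).
Walk from root:
  at 47: both 2 and 9 < 47, go left
  at 39: both 2 and 9 < 39, go left
  at 9: 2 <= 9 <= 9, this is the LCA
LCA = 9


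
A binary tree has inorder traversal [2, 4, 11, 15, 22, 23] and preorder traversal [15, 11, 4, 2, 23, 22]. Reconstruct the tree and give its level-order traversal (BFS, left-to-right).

Inorder:  [2, 4, 11, 15, 22, 23]
Preorder: [15, 11, 4, 2, 23, 22]
Algorithm: preorder visits root first, so consume preorder in order;
for each root, split the current inorder slice at that value into
left-subtree inorder and right-subtree inorder, then recurse.
Recursive splits:
  root=15; inorder splits into left=[2, 4, 11], right=[22, 23]
  root=11; inorder splits into left=[2, 4], right=[]
  root=4; inorder splits into left=[2], right=[]
  root=2; inorder splits into left=[], right=[]
  root=23; inorder splits into left=[22], right=[]
  root=22; inorder splits into left=[], right=[]
Reconstructed level-order: [15, 11, 23, 4, 22, 2]


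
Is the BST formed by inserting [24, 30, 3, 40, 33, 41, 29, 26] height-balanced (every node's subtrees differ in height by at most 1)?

Tree (level-order array): [24, 3, 30, None, None, 29, 40, 26, None, 33, 41]
Definition: a tree is height-balanced if, at every node, |h(left) - h(right)| <= 1 (empty subtree has height -1).
Bottom-up per-node check:
  node 3: h_left=-1, h_right=-1, diff=0 [OK], height=0
  node 26: h_left=-1, h_right=-1, diff=0 [OK], height=0
  node 29: h_left=0, h_right=-1, diff=1 [OK], height=1
  node 33: h_left=-1, h_right=-1, diff=0 [OK], height=0
  node 41: h_left=-1, h_right=-1, diff=0 [OK], height=0
  node 40: h_left=0, h_right=0, diff=0 [OK], height=1
  node 30: h_left=1, h_right=1, diff=0 [OK], height=2
  node 24: h_left=0, h_right=2, diff=2 [FAIL (|0-2|=2 > 1)], height=3
Node 24 violates the condition: |0 - 2| = 2 > 1.
Result: Not balanced


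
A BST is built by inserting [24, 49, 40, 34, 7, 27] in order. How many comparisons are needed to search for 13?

Search path for 13: 24 -> 7
Found: False
Comparisons: 2


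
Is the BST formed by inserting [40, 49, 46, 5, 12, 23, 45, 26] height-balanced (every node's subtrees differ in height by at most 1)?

Tree (level-order array): [40, 5, 49, None, 12, 46, None, None, 23, 45, None, None, 26]
Definition: a tree is height-balanced if, at every node, |h(left) - h(right)| <= 1 (empty subtree has height -1).
Bottom-up per-node check:
  node 26: h_left=-1, h_right=-1, diff=0 [OK], height=0
  node 23: h_left=-1, h_right=0, diff=1 [OK], height=1
  node 12: h_left=-1, h_right=1, diff=2 [FAIL (|-1-1|=2 > 1)], height=2
  node 5: h_left=-1, h_right=2, diff=3 [FAIL (|-1-2|=3 > 1)], height=3
  node 45: h_left=-1, h_right=-1, diff=0 [OK], height=0
  node 46: h_left=0, h_right=-1, diff=1 [OK], height=1
  node 49: h_left=1, h_right=-1, diff=2 [FAIL (|1--1|=2 > 1)], height=2
  node 40: h_left=3, h_right=2, diff=1 [OK], height=4
Node 12 violates the condition: |-1 - 1| = 2 > 1.
Result: Not balanced


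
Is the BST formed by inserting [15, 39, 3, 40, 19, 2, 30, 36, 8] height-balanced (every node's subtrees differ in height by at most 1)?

Tree (level-order array): [15, 3, 39, 2, 8, 19, 40, None, None, None, None, None, 30, None, None, None, 36]
Definition: a tree is height-balanced if, at every node, |h(left) - h(right)| <= 1 (empty subtree has height -1).
Bottom-up per-node check:
  node 2: h_left=-1, h_right=-1, diff=0 [OK], height=0
  node 8: h_left=-1, h_right=-1, diff=0 [OK], height=0
  node 3: h_left=0, h_right=0, diff=0 [OK], height=1
  node 36: h_left=-1, h_right=-1, diff=0 [OK], height=0
  node 30: h_left=-1, h_right=0, diff=1 [OK], height=1
  node 19: h_left=-1, h_right=1, diff=2 [FAIL (|-1-1|=2 > 1)], height=2
  node 40: h_left=-1, h_right=-1, diff=0 [OK], height=0
  node 39: h_left=2, h_right=0, diff=2 [FAIL (|2-0|=2 > 1)], height=3
  node 15: h_left=1, h_right=3, diff=2 [FAIL (|1-3|=2 > 1)], height=4
Node 19 violates the condition: |-1 - 1| = 2 > 1.
Result: Not balanced


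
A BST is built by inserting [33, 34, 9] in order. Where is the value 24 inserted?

Starting tree (level order): [33, 9, 34]
Insertion path: 33 -> 9
Result: insert 24 as right child of 9
Final tree (level order): [33, 9, 34, None, 24]


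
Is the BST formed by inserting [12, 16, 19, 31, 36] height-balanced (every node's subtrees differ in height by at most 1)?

Tree (level-order array): [12, None, 16, None, 19, None, 31, None, 36]
Definition: a tree is height-balanced if, at every node, |h(left) - h(right)| <= 1 (empty subtree has height -1).
Bottom-up per-node check:
  node 36: h_left=-1, h_right=-1, diff=0 [OK], height=0
  node 31: h_left=-1, h_right=0, diff=1 [OK], height=1
  node 19: h_left=-1, h_right=1, diff=2 [FAIL (|-1-1|=2 > 1)], height=2
  node 16: h_left=-1, h_right=2, diff=3 [FAIL (|-1-2|=3 > 1)], height=3
  node 12: h_left=-1, h_right=3, diff=4 [FAIL (|-1-3|=4 > 1)], height=4
Node 19 violates the condition: |-1 - 1| = 2 > 1.
Result: Not balanced


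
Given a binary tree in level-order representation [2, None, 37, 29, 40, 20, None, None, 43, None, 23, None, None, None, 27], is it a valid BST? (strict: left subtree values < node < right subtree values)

Level-order array: [2, None, 37, 29, 40, 20, None, None, 43, None, 23, None, None, None, 27]
Validate using subtree bounds (lo, hi): at each node, require lo < value < hi,
then recurse left with hi=value and right with lo=value.
Preorder trace (stopping at first violation):
  at node 2 with bounds (-inf, +inf): OK
  at node 37 with bounds (2, +inf): OK
  at node 29 with bounds (2, 37): OK
  at node 20 with bounds (2, 29): OK
  at node 23 with bounds (20, 29): OK
  at node 27 with bounds (23, 29): OK
  at node 40 with bounds (37, +inf): OK
  at node 43 with bounds (40, +inf): OK
No violation found at any node.
Result: Valid BST


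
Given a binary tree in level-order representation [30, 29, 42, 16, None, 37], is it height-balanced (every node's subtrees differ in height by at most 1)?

Tree (level-order array): [30, 29, 42, 16, None, 37]
Definition: a tree is height-balanced if, at every node, |h(left) - h(right)| <= 1 (empty subtree has height -1).
Bottom-up per-node check:
  node 16: h_left=-1, h_right=-1, diff=0 [OK], height=0
  node 29: h_left=0, h_right=-1, diff=1 [OK], height=1
  node 37: h_left=-1, h_right=-1, diff=0 [OK], height=0
  node 42: h_left=0, h_right=-1, diff=1 [OK], height=1
  node 30: h_left=1, h_right=1, diff=0 [OK], height=2
All nodes satisfy the balance condition.
Result: Balanced


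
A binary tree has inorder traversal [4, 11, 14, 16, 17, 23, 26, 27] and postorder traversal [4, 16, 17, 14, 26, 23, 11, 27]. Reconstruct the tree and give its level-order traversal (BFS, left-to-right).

Inorder:   [4, 11, 14, 16, 17, 23, 26, 27]
Postorder: [4, 16, 17, 14, 26, 23, 11, 27]
Algorithm: postorder visits root last, so walk postorder right-to-left;
each value is the root of the current inorder slice — split it at that
value, recurse on the right subtree first, then the left.
Recursive splits:
  root=27; inorder splits into left=[4, 11, 14, 16, 17, 23, 26], right=[]
  root=11; inorder splits into left=[4], right=[14, 16, 17, 23, 26]
  root=23; inorder splits into left=[14, 16, 17], right=[26]
  root=26; inorder splits into left=[], right=[]
  root=14; inorder splits into left=[], right=[16, 17]
  root=17; inorder splits into left=[16], right=[]
  root=16; inorder splits into left=[], right=[]
  root=4; inorder splits into left=[], right=[]
Reconstructed level-order: [27, 11, 4, 23, 14, 26, 17, 16]


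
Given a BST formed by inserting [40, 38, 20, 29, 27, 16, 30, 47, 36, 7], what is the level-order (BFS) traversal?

Tree insertion order: [40, 38, 20, 29, 27, 16, 30, 47, 36, 7]
Tree (level-order array): [40, 38, 47, 20, None, None, None, 16, 29, 7, None, 27, 30, None, None, None, None, None, 36]
BFS from the root, enqueuing left then right child of each popped node:
  queue [40] -> pop 40, enqueue [38, 47], visited so far: [40]
  queue [38, 47] -> pop 38, enqueue [20], visited so far: [40, 38]
  queue [47, 20] -> pop 47, enqueue [none], visited so far: [40, 38, 47]
  queue [20] -> pop 20, enqueue [16, 29], visited so far: [40, 38, 47, 20]
  queue [16, 29] -> pop 16, enqueue [7], visited so far: [40, 38, 47, 20, 16]
  queue [29, 7] -> pop 29, enqueue [27, 30], visited so far: [40, 38, 47, 20, 16, 29]
  queue [7, 27, 30] -> pop 7, enqueue [none], visited so far: [40, 38, 47, 20, 16, 29, 7]
  queue [27, 30] -> pop 27, enqueue [none], visited so far: [40, 38, 47, 20, 16, 29, 7, 27]
  queue [30] -> pop 30, enqueue [36], visited so far: [40, 38, 47, 20, 16, 29, 7, 27, 30]
  queue [36] -> pop 36, enqueue [none], visited so far: [40, 38, 47, 20, 16, 29, 7, 27, 30, 36]
Result: [40, 38, 47, 20, 16, 29, 7, 27, 30, 36]


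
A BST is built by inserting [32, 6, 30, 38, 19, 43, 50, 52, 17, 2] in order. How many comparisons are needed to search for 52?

Search path for 52: 32 -> 38 -> 43 -> 50 -> 52
Found: True
Comparisons: 5


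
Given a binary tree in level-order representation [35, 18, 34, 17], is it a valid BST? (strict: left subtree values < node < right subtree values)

Level-order array: [35, 18, 34, 17]
Validate using subtree bounds (lo, hi): at each node, require lo < value < hi,
then recurse left with hi=value and right with lo=value.
Preorder trace (stopping at first violation):
  at node 35 with bounds (-inf, +inf): OK
  at node 18 with bounds (-inf, 35): OK
  at node 17 with bounds (-inf, 18): OK
  at node 34 with bounds (35, +inf): VIOLATION
Node 34 violates its bound: not (35 < 34 < +inf).
Result: Not a valid BST


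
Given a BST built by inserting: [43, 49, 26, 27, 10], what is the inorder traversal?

Tree insertion order: [43, 49, 26, 27, 10]
Tree (level-order array): [43, 26, 49, 10, 27]
Inorder traversal: [10, 26, 27, 43, 49]


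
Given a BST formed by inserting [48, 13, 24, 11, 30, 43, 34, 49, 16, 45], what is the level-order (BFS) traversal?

Tree insertion order: [48, 13, 24, 11, 30, 43, 34, 49, 16, 45]
Tree (level-order array): [48, 13, 49, 11, 24, None, None, None, None, 16, 30, None, None, None, 43, 34, 45]
BFS from the root, enqueuing left then right child of each popped node:
  queue [48] -> pop 48, enqueue [13, 49], visited so far: [48]
  queue [13, 49] -> pop 13, enqueue [11, 24], visited so far: [48, 13]
  queue [49, 11, 24] -> pop 49, enqueue [none], visited so far: [48, 13, 49]
  queue [11, 24] -> pop 11, enqueue [none], visited so far: [48, 13, 49, 11]
  queue [24] -> pop 24, enqueue [16, 30], visited so far: [48, 13, 49, 11, 24]
  queue [16, 30] -> pop 16, enqueue [none], visited so far: [48, 13, 49, 11, 24, 16]
  queue [30] -> pop 30, enqueue [43], visited so far: [48, 13, 49, 11, 24, 16, 30]
  queue [43] -> pop 43, enqueue [34, 45], visited so far: [48, 13, 49, 11, 24, 16, 30, 43]
  queue [34, 45] -> pop 34, enqueue [none], visited so far: [48, 13, 49, 11, 24, 16, 30, 43, 34]
  queue [45] -> pop 45, enqueue [none], visited so far: [48, 13, 49, 11, 24, 16, 30, 43, 34, 45]
Result: [48, 13, 49, 11, 24, 16, 30, 43, 34, 45]
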